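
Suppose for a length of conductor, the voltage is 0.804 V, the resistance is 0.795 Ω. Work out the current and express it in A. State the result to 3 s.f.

From Ohm's law: I = V/R.
V = 0.804 V; R = 0.795 Ω.
I = 1.011 A

1.01 A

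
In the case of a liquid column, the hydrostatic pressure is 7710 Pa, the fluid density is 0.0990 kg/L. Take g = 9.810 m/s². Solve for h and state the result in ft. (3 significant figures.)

Rearranging: h = P/(ρ·g).
P = 7710 Pa; ρ = 0.0990 kg/L = 99.00 kg/m³; g = 9.810 m/s².
h = 7.939 m
7.939 m × (1 ft / 0.3048 m) = 26.05 ft

26.0 ft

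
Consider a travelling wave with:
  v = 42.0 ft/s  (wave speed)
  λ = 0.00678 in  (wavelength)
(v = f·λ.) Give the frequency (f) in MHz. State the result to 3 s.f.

Solving v = f·λ for f: f = v/λ.
v = 42.0 ft/s = 12.80 m/s; λ = 0.00678 in = 1.722×10^-4 m.
f = 74336 Hz
74336 Hz × (1 MHz / 1.000×10^6 Hz) = 0.07434 MHz

0.0743 MHz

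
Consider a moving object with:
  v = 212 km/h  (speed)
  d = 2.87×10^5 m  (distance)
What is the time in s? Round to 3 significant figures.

Rearranging: t = d/v.
v = 212 km/h = 58.89 m/s; d = 2.87×10^5 m.
t = 4874 s

4870 s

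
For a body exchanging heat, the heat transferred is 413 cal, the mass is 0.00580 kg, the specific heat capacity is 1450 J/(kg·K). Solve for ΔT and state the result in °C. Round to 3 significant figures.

205 °C

Solving Q = m·c·ΔT for ΔT: ΔT = Q/(m·c).
Q = 413 cal = 1728 J; m = 0.00580 kg; c = 1450 J/(kg·K).
ΔT = 205.5 K
Since 1 °C = 1 K, 205.5 °C.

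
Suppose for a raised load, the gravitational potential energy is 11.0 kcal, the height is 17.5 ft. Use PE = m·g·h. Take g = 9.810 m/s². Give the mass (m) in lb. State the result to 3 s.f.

Rearranging PE = m·g·h for m: m = PE/(g·h).
PE = 11.0 kcal = 46024 J; h = 17.5 ft = 5.334 m; g = 9.810 m/s².
m = 879.6 kg
879.6 kg × (1 lb / 0.4536 kg) = 1939 lb

1940 lb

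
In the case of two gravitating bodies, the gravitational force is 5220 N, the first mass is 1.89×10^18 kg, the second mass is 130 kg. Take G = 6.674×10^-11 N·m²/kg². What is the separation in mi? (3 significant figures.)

Solving F = G·m₁·m₂/r² for r: r = √(G·m₁m₂/F).
F = 5220 N; m₁ = 1.89×10^18 kg; m₂ = 130 kg; G = 6.674×10^-11 N·m²/kg².
r = 1772 m
1772 m × (1 mi / 1609 m) = 1.101 mi

1.10 mi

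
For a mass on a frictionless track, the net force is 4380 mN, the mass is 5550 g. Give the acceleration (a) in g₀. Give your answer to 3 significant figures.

0.0805 g₀

From Newton's second law: a = F/m.
F = 4380 mN = 4.380 N; m = 5550 g = 5.550 kg.
a = 0.7892 m/s²
0.7892 m/s² × (1 g₀ / 9.807 m/s²) = 0.08047 g₀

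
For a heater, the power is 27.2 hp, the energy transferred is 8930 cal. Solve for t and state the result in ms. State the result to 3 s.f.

1840 ms

Rearranging P = W/t for t: t = W/P.
P = 27.2 hp = 20283 W; W = 8930 cal = 37363 J.
t = 1.842 s
1.842 s × (1 ms / 0.001000 s) = 1842 ms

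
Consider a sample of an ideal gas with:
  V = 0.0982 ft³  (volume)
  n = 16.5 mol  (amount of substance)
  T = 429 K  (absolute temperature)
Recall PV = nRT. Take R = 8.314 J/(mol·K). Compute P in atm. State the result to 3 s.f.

209 atm

From the ideal-gas law: P = nRT/V.
V = 0.0982 ft³ = 0.002781 m³; n = 16.5 mol; T = 429 K; R = 8.314 J/(mol·K).
P = 2.116×10^7 Pa
2.116×10^7 Pa × (1 atm / 1.013×10^5 Pa) = 208.9 atm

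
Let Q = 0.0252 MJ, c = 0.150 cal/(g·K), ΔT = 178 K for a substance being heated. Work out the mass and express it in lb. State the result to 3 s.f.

0.497 lb

Rearranging: m = Q/(c·ΔT).
Q = 0.0252 MJ = 25200 J; c = 0.150 cal/(g·K) = 627.6 J/(kg·K); ΔT = 178 K.
m = 0.2256 kg
0.2256 kg × (1 lb / 0.4536 kg) = 0.4973 lb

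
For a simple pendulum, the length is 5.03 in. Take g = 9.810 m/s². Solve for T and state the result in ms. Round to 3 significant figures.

717 ms

Directly: T = 2π√(L/g).
L = 5.03 in = 0.1278 m; g = 9.810 m/s².
T = 0.7170 s
0.7170 s × (1 ms / 0.001000 s) = 717.0 ms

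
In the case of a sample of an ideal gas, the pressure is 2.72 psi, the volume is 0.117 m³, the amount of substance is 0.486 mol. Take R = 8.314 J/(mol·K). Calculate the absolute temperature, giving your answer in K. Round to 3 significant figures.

543 K

From the ideal-gas law: T = PV/(nR).
P = 2.72 psi = 18754 Pa; V = 0.117 m³; n = 0.486 mol; R = 8.314 J/(mol·K).
T = 543.0 K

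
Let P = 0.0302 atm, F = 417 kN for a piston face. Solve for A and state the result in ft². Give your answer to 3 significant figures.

1470 ft²

Rearranging P = F/A for A: A = F/P.
P = 0.0302 atm = 3060 Pa; F = 417 kN = 4.170×10^5 N.
A = 136.3 m²
136.3 m² × (1 ft² / 0.09290 m²) = 1467 ft²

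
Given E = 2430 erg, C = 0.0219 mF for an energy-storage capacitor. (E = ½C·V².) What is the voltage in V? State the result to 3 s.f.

4.71 V

Rearranging: V = √(2E/C).
E = 2430 erg = 2.430×10^-4 J; C = 0.0219 mF = 2.190×10^-5 F.
V = 4.711 V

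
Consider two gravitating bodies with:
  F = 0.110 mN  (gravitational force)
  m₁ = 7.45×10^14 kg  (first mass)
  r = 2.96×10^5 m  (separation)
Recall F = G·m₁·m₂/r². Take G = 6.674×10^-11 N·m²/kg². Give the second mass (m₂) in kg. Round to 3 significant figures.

Rearranging F = G·m₁·m₂/r² for m₂: m₂ = F·r²/(G·m₁).
F = 0.110 mN = 1.100×10^-4 N; m₁ = 7.45×10^14 kg; r = 2.96×10^5 m; G = 6.674×10^-11 N·m²/kg².
m₂ = 193.8 kg

194 kg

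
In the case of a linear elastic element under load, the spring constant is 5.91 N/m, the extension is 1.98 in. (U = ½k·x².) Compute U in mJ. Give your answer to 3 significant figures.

7.47 mJ

U is given directly by: U = ½kx².
k = 5.91 N/m; x = 1.98 in = 0.05029 m.
U = 0.007474 J
0.007474 J × (1 mJ / 0.001000 J) = 7.474 mJ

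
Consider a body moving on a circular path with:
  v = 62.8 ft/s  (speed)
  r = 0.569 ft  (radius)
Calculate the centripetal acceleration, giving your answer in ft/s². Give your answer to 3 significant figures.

6930 ft/s²

Directly: a = v²/r.
v = 62.8 ft/s = 19.14 m/s; r = 0.569 ft = 0.1734 m.
a = 2113 m/s²
2113 m/s² × (1 ft/s² / 0.3048 m/s²) = 6931 ft/s²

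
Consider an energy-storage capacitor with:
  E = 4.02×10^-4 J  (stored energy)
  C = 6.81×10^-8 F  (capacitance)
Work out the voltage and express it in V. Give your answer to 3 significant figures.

109 V

Rearranging E = ½C·V² for V: V = √(2E/C).
E = 4.02×10^-4 J; C = 6.81×10^-8 F.
V = 108.7 V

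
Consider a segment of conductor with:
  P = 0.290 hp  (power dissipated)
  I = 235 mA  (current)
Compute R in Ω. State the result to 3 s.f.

3920 Ω

Rearranging: R = P/I².
P = 0.290 hp = 216.3 W; I = 235 mA = 0.2350 A.
R = 3916 Ω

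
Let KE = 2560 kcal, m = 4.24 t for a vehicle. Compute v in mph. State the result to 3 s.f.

Rearranging: v = √(2·KE/m).
KE = 2560 kcal = 1.071×10^7 J; m = 4.24 t = 4240 kg.
v = 71.08 m/s
71.08 m/s × (1 mph / 0.4470 m/s) = 159.0 mph

159 mph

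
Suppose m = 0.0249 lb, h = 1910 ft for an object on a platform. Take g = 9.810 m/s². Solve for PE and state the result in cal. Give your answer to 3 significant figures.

Directly: PE = mgh.
m = 0.0249 lb = 0.01129 kg; h = 1910 ft = 582.2 m; g = 9.810 m/s².
PE = 64.50 J
64.50 J × (1 cal / 4.184 J) = 15.42 cal

15.4 cal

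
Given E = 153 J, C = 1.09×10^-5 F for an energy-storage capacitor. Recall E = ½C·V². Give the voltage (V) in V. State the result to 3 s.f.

Rearranging E = ½C·V² for V: V = √(2E/C).
E = 153 J; C = 1.09×10^-5 F.
V = 5298 V

5300 V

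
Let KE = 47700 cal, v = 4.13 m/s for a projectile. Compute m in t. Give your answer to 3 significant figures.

23.4 t

Rearranging KE = ½mv² for m: m = 2·KE/v².
KE = 47700 cal = 1.996×10^5 J; v = 4.13 m/s.
m = 23401 kg
23401 kg × (1 t / 1000 kg) = 23.40 t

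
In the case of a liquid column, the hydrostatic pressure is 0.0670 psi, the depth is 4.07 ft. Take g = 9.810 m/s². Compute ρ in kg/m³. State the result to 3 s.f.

Rearranging P = ρ·g·h for ρ: ρ = P/(g·h).
P = 0.0670 psi = 461.9 Pa; h = 4.07 ft = 1.241 m; g = 9.810 m/s².
ρ = 37.96 kg/m³

38.0 kg/m³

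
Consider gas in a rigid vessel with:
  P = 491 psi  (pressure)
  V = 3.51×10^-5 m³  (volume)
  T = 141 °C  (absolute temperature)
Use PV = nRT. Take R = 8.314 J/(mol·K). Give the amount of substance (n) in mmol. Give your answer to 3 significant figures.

34.5 mmol

Rearranging: n = PV/(RT).
P = 491 psi = 3.385×10^6 Pa; V = 3.51×10^-5 m³; T = 141 °C = 414.1 K; R = 8.314 J/(mol·K).
n = 0.03451 mol
0.03451 mol × (1 mmol / 0.001000 mol) = 34.51 mmol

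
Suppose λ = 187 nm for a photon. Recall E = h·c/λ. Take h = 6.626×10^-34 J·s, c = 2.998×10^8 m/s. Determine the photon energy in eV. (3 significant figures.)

E is given directly by: E = hc/λ.
λ = 187 nm = 1.870×10^-7 m; h = 6.626×10^-34 J·s; c = 2.998×10^8 m/s.
E = 1.062×10^-18 J  (the unit combination reduces to kg·m²/s² = J)
1.062×10^-18 J × (1 eV / 1.602×10^-19 J) = 6.630 eV

6.63 eV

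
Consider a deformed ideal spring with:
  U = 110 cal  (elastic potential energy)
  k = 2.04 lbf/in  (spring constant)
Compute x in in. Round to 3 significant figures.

Rearranging U = ½k·x² for x: x = √(2U/k).
U = 110 cal = 460.2 J; k = 2.04 lbf/in = 357.3 N/m.
x = 1.605 m
1.605 m × (1 in / 0.02540 m) = 63.19 in

63.2 in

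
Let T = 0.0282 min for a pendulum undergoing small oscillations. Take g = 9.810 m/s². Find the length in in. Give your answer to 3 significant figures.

28.0 in

Rearranging: L = g·(T/2π)².
T = 0.0282 min = 1.692 s; g = 9.810 m/s².
L = 0.7114 m
0.7114 m × (1 in / 0.02540 m) = 28.01 in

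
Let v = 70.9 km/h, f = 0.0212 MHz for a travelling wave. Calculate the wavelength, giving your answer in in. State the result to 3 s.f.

0.0366 in

Rearranging: λ = v/f.
v = 70.9 km/h = 19.69 m/s; f = 0.0212 MHz = 21200 Hz.
λ = 9.290×10^-4 m
9.290×10^-4 m × (1 in / 0.02540 m) = 0.03657 in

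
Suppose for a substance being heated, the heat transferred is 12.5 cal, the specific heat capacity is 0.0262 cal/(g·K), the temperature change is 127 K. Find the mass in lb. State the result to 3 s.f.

0.00828 lb

Rearranging: m = Q/(c·ΔT).
Q = 12.5 cal = 52.30 J; c = 0.0262 cal/(g·K) = 109.6 J/(kg·K); ΔT = 127 K.
m = 0.003757 kg
0.003757 kg × (1 lb / 0.4536 kg) = 0.008282 lb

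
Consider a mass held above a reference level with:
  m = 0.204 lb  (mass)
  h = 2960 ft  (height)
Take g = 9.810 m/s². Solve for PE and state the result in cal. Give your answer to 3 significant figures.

196 cal

PE is given directly by: PE = mgh.
m = 0.204 lb = 0.09253 kg; h = 2960 ft = 902.2 m; g = 9.810 m/s².
PE = 819.0 J
819.0 J × (1 cal / 4.184 J) = 195.7 cal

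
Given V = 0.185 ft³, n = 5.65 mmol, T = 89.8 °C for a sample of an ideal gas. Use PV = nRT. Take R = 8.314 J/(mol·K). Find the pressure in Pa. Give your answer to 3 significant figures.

3250 Pa

From the ideal-gas law: P = nRT/V.
V = 0.185 ft³ = 0.005239 m³; n = 5.65 mmol = 0.005650 mol; T = 89.8 °C = 362.9 K; R = 8.314 J/(mol·K).
P = 3255 Pa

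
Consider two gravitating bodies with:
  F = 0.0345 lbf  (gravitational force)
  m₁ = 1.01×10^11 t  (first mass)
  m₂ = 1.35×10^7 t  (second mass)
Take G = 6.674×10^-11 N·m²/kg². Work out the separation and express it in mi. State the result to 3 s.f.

15100 mi

From Newton's law of gravitation: r = √(G·m₁m₂/F).
F = 0.0345 lbf = 0.1535 N; m₁ = 1.01×10^11 t = 1.010×10^14 kg; m₂ = 1.35×10^7 t = 1.350×10^10 kg; G = 6.674×10^-11 N·m²/kg².
r = 2.435×10^7 m
2.435×10^7 m × (1 mi / 1609 m) = 15131 mi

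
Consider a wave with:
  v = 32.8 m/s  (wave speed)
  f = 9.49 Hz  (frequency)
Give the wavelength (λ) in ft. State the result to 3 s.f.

Rearranging: λ = v/f.
v = 32.8 m/s; f = 9.49 Hz.
λ = 3.456 m
3.456 m × (1 ft / 0.3048 m) = 11.34 ft

11.3 ft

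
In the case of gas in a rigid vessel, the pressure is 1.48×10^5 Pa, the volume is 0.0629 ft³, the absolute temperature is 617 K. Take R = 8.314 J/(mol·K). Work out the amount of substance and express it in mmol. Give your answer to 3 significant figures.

From the ideal-gas law: n = PV/(RT).
P = 1.48×10^5 Pa; V = 0.0629 ft³ = 0.001781 m³; T = 617 K; R = 8.314 J/(mol·K).
n = 0.05139 mol
0.05139 mol × (1 mmol / 0.001000 mol) = 51.39 mmol

51.4 mmol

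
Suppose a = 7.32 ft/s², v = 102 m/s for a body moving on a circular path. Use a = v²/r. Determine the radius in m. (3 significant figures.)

Rearranging a = v²/r for r: r = v²/a.
a = 7.32 ft/s² = 2.231 m/s²; v = 102 m/s.
r = 4663 m

4660 m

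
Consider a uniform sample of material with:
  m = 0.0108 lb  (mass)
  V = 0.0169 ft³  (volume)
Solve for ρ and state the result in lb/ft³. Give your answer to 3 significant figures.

ρ is given directly by: ρ = m/V.
m = 0.0108 lb = 0.004899 kg; V = 0.0169 ft³ = 4.786×10^-4 m³.
ρ = 10.24 kg/m³
10.24 kg/m³ × (1 lb/ft³ / 16.02 kg/m³) = 0.6391 lb/ft³

0.639 lb/ft³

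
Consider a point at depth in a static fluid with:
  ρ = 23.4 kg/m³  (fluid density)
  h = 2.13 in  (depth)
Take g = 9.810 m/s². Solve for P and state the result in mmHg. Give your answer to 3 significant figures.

0.0932 mmHg

Directly: P = ρgh.
ρ = 23.4 kg/m³; h = 2.13 in = 0.05410 m; g = 9.810 m/s².
P = 12.42 Pa
12.42 Pa × (1 mmHg / 133.3 Pa) = 0.09315 mmHg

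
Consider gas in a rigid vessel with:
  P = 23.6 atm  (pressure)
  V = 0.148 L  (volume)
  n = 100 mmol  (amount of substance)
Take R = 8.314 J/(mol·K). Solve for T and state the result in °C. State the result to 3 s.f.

From the ideal-gas law: T = PV/(nR).
P = 23.6 atm = 2.391×10^6 Pa; V = 0.148 L = 1.480×10^-4 m³; n = 100 mmol = 0.1000 mol; R = 8.314 J/(mol·K).
T = 425.7 K
425.7 K − 273.15 = 152.5 °C

153 °C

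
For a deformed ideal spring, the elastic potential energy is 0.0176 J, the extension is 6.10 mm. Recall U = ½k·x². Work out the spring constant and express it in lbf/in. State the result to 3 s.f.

5.40 lbf/in

Rearranging U = ½k·x² for k: k = 2U/x².
U = 0.0176 J; x = 6.10 mm = 0.006100 m.
k = 946.0 N/m
946.0 N/m × (1 lbf/in / 175.1 N/m) = 5.402 lbf/in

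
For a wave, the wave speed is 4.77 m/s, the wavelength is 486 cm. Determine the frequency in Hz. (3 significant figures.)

Solving v = f·λ for f: f = v/λ.
v = 4.77 m/s; λ = 486 cm = 4.860 m.
f = 0.9815 Hz

0.981 Hz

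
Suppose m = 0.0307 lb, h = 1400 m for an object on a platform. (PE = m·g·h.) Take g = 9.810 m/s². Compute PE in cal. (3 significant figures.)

45.7 cal

PE is given directly by: PE = mgh.
m = 0.0307 lb = 0.01393 kg; h = 1400 m; g = 9.810 m/s².
PE = 191.2 J
191.2 J × (1 cal / 4.184 J) = 45.71 cal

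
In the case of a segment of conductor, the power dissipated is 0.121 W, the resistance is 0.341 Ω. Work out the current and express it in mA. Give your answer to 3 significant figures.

Rearranging: I = √(P/R).
P = 0.121 W; R = 0.341 Ω.
I = 0.5957 A
0.5957 A × (1 mA / 0.001000 A) = 595.7 mA

596 mA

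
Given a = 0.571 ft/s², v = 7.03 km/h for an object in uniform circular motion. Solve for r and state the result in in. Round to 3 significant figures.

Rearranging a = v²/r for r: r = v²/a.
a = 0.571 ft/s² = 0.1740 m/s²; v = 7.03 km/h = 1.953 m/s.
r = 21.91 m
21.91 m × (1 in / 0.02540 m) = 862.6 in

863 in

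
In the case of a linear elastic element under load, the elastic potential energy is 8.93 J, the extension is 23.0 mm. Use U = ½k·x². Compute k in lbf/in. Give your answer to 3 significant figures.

193 lbf/in

Solving U = ½k·x² for k: k = 2U/x².
U = 8.93 J; x = 23.0 mm = 0.02300 m.
k = 33762 N/m
33762 N/m × (1 lbf/in / 175.1 N/m) = 192.8 lbf/in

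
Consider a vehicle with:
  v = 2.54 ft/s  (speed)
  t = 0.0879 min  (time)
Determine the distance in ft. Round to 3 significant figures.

Solving v = d/t for d: d = v·t.
v = 2.54 ft/s = 0.7742 m/s; t = 0.0879 min = 5.274 s.
d = 4.083 m
4.083 m × (1 ft / 0.3048 m) = 13.40 ft

13.4 ft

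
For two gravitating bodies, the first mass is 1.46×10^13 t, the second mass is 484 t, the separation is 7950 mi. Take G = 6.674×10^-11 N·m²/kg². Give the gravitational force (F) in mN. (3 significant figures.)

2.88 mN

F is given directly by: F = Gm₁m₂/r².
m₁ = 1.46×10^13 t = 1.460×10^16 kg; m₂ = 484 t = 4.840×10^5 kg; r = 7950 mi = 1.279×10^7 m; G = 6.674×10^-11 N·m²/kg².
F = 0.002881 N  (the unit combination reduces to kg·m/s² = N)
0.002881 N × (1 mN / 0.001000 N) = 2.881 mN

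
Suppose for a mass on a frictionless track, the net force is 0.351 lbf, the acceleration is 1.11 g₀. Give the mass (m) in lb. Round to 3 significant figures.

0.316 lb

From Newton's second law: m = F/a.
F = 0.351 lbf = 1.561 N; a = 1.11 g₀ = 10.89 m/s².
m = 0.1434 kg
0.1434 kg × (1 lb / 0.4536 kg) = 0.3162 lb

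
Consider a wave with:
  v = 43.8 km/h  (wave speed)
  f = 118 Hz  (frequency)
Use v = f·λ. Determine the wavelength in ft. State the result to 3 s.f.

0.338 ft

Solving v = f·λ for λ: λ = v/f.
v = 43.8 km/h = 12.17 m/s; f = 118 Hz.
λ = 0.1031 m
0.1031 m × (1 ft / 0.3048 m) = 0.3383 ft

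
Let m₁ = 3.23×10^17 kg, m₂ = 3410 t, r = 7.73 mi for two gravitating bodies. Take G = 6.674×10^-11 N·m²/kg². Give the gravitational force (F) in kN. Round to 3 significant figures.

F is given directly by: F = Gm₁m₂/r².
m₁ = 3.23×10^17 kg; m₂ = 3410 t = 3.410×10^6 kg; r = 7.73 mi = 12440 m; G = 6.674×10^-11 N·m²/kg².
F = 4.750×10^5 N  (the unit combination reduces to kg·m/s² = N)
4.750×10^5 N × (1 kN / 1000 N) = 475.0 kN

475 kN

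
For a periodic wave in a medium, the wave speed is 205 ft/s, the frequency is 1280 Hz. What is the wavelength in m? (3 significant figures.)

0.0488 m

Rearranging v = f·λ for λ: λ = v/f.
v = 205 ft/s = 62.48 m/s; f = 1280 Hz.
λ = 0.04882 m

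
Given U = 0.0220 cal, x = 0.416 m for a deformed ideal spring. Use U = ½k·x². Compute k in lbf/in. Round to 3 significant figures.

Solving U = ½k·x² for k: k = 2U/x².
U = 0.0220 cal = 0.09205 J; x = 0.416 m.
k = 1.064 N/m
1.064 N/m × (1 lbf/in / 175.1 N/m) = 0.006074 lbf/in

0.00607 lbf/in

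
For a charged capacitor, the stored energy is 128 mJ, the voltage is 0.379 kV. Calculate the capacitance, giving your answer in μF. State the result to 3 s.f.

Rearranging: C = 2E/V².
E = 128 mJ = 0.1280 J; V = 0.379 kV = 379.0 V.
C = 1.782×10^-6 F
1.782×10^-6 F × (1 μF / 1.000×10^-6 F) = 1.782 μF

1.78 μF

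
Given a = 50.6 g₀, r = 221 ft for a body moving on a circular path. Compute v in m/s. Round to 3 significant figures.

Solving a = v²/r for v: v = √(a·r).
a = 50.6 g₀ = 496.2 m/s²; r = 221 ft = 67.36 m.
v = 182.8 m/s

183 m/s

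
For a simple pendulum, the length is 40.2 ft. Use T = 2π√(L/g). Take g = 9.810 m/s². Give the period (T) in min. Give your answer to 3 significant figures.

T is given directly by: T = 2π√(L/g).
L = 40.2 ft = 12.25 m; g = 9.810 m/s².
T = 7.022 s
7.022 s × (1 min / 60.00 s) = 0.1170 min

0.117 min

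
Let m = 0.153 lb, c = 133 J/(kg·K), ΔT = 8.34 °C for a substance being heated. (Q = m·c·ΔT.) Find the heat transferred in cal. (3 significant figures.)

18.4 cal

Q is given directly by: Q = mcΔT.
m = 0.153 lb = 0.06940 kg; c = 133 J/(kg·K); ΔT = 8.34 °C = 8.340 K.
Q = 76.98 J
76.98 J × (1 cal / 4.184 J) = 18.40 cal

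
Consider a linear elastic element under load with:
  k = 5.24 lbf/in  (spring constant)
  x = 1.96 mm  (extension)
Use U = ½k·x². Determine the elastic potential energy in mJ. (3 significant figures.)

Directly: U = ½kx².
k = 5.24 lbf/in = 917.7 N/m; x = 1.96 mm = 0.001960 m.
U = 0.001763 J  (the unit combination reduces to kg·m²/s² = J)
0.001763 J × (1 mJ / 0.001000 J) = 1.763 mJ

1.76 mJ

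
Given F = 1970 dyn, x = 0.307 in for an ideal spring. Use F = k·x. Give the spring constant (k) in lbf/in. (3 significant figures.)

0.0144 lbf/in

From Hooke's law: k = F/x.
F = 1970 dyn = 0.01970 N; x = 0.307 in = 0.007798 m.
k = 2.526 N/m
2.526 N/m × (1 lbf/in / 175.1 N/m) = 0.01443 lbf/in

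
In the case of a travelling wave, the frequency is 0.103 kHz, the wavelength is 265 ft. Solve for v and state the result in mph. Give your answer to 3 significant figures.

Directly: v = fλ.
f = 0.103 kHz = 103.0 Hz; λ = 265 ft = 80.77 m.
v = 8320 m/s
8320 m/s × (1 mph / 0.4470 m/s) = 18610 mph

18600 mph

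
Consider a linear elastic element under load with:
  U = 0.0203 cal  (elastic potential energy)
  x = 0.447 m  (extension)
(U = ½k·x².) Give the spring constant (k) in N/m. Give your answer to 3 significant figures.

0.850 N/m

Rearranging U = ½k·x² for k: k = 2U/x².
U = 0.0203 cal = 0.08494 J; x = 0.447 m.
k = 0.8502 N/m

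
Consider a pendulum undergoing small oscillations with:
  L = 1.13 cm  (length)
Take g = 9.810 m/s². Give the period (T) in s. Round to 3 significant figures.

T is given directly by: T = 2π√(L/g).
L = 1.13 cm = 0.01130 m; g = 9.810 m/s².
T = 0.2132 s

0.213 s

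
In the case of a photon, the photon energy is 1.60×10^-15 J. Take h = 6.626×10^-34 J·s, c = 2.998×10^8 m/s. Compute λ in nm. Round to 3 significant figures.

Solving E = h·c/λ for λ: λ = hc/E.
E = 1.60×10^-15 J; h = 6.626×10^-34 J·s; c = 2.998×10^8 m/s.
λ = 1.242×10^-10 m
1.242×10^-10 m × (1 nm / 1.000×10^-9 m) = 0.1242 nm

0.124 nm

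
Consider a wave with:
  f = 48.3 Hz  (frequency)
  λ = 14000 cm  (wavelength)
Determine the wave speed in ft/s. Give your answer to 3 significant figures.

v is given directly by: v = fλ.
f = 48.3 Hz; λ = 14000 cm = 140.0 m.
v = 6762 m/s
6762 m/s × (1 ft/s / 0.3048 m/s) = 22185 ft/s

22200 ft/s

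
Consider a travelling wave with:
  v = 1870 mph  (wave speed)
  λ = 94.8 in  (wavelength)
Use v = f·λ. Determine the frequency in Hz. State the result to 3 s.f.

Rearranging: f = v/λ.
v = 1870 mph = 836.0 m/s; λ = 94.8 in = 2.408 m.
f = 347.2 Hz

347 Hz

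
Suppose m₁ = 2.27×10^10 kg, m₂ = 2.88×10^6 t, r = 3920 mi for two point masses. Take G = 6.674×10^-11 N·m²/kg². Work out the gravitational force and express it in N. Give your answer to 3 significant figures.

1.10×10^-4 N

From Newton's law of gravitation: F = Gm₁m₂/r².
m₁ = 2.27×10^10 kg; m₂ = 2.88×10^6 t = 2.880×10^9 kg; r = 3920 mi = 6.309×10^6 m; G = 6.674×10^-11 N·m²/kg².
F = 1.096×10^-4 N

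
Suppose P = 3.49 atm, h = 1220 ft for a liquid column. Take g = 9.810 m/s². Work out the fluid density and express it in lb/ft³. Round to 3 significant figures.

6.05 lb/ft³

Rearranging P = ρ·g·h for ρ: ρ = P/(g·h).
P = 3.49 atm = 3.536×10^5 Pa; h = 1220 ft = 371.9 m; g = 9.810 m/s².
ρ = 96.94 kg/m³
96.94 kg/m³ × (1 lb/ft³ / 16.02 kg/m³) = 6.052 lb/ft³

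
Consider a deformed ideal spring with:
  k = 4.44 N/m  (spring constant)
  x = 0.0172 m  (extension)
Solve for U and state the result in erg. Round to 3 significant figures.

U is given directly by: U = ½kx².
k = 4.44 N/m; x = 0.0172 m.
U = 6.568×10^-4 J
6.568×10^-4 J × (1 erg / 1.000×10^-7 J) = 6568 erg

6570 erg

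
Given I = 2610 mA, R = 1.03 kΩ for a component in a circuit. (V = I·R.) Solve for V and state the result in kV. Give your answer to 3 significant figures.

2.69 kV

From Ohm's law: V = IR.
I = 2610 mA = 2.610 A; R = 1.03 kΩ = 1030 Ω.
V = 2688 V
2688 V × (1 kV / 1000 V) = 2.688 kV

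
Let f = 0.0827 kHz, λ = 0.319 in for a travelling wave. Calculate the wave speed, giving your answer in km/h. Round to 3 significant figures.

2.41 km/h

v is given directly by: v = fλ.
f = 0.0827 kHz = 82.70 Hz; λ = 0.319 in = 0.008103 m.
v = 0.6701 m/s
0.6701 m/s × (1 km/h / 0.2778 m/s) = 2.412 km/h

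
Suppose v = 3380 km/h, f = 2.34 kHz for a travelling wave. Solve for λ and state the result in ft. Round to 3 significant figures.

Rearranging: λ = v/f.
v = 3380 km/h = 938.9 m/s; f = 2.34 kHz = 2340 Hz.
λ = 0.4012 m
0.4012 m × (1 ft / 0.3048 m) = 1.316 ft

1.32 ft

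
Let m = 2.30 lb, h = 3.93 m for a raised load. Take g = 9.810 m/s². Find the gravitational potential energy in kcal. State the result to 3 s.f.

0.00961 kcal

Directly: PE = mgh.
m = 2.30 lb = 1.043 kg; h = 3.93 m; g = 9.810 m/s².
PE = 40.22 J  (the unit combination reduces to kg·m²/s² = J)
40.22 J × (1 kcal / 4184 J) = 0.009613 kcal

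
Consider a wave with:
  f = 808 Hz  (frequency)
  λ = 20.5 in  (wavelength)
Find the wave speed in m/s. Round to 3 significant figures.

421 m/s

Directly: v = fλ.
f = 808 Hz; λ = 20.5 in = 0.5207 m.
v = 420.7 m/s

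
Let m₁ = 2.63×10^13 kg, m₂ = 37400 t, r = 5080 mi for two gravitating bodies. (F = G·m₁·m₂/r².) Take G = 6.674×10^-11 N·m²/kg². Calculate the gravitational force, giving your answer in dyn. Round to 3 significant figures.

98.2 dyn

Directly: F = Gm₁m₂/r².
m₁ = 2.63×10^13 kg; m₂ = 37400 t = 3.740×10^7 kg; r = 5080 mi = 8.175×10^6 m; G = 6.674×10^-11 N·m²/kg².
F = 9.822×10^-4 N
9.822×10^-4 N × (1 dyn / 1.000×10^-5 N) = 98.22 dyn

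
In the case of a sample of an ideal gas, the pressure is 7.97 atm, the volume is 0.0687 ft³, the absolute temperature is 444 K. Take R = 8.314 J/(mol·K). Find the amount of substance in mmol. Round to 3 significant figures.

From the ideal-gas law: n = PV/(RT).
P = 7.97 atm = 8.076×10^5 Pa; V = 0.0687 ft³ = 0.001945 m³; T = 444 K; R = 8.314 J/(mol·K).
n = 0.4256 mol
0.4256 mol × (1 mmol / 0.001000 mol) = 425.6 mmol

426 mmol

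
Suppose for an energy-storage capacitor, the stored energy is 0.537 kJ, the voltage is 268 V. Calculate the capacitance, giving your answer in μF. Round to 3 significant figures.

Rearranging: C = 2E/V².
E = 0.537 kJ = 537.0 J; V = 268 V.
C = 0.01495 F
0.01495 F × (1 μF / 1.000×10^-6 F) = 14953 μF

15000 μF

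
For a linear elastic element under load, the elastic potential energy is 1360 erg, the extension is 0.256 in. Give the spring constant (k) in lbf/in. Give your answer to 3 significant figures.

0.0367 lbf/in

Solving U = ½k·x² for k: k = 2U/x².
U = 1360 erg = 1.360×10^-4 J; x = 0.256 in = 0.006502 m.
k = 6.433 N/m
6.433 N/m × (1 lbf/in / 175.1 N/m) = 0.03673 lbf/in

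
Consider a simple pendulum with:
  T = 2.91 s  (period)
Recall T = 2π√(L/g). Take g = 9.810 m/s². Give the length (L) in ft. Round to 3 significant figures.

6.90 ft

Solving T = 2π√(L/g) for L: L = g·(T/2π)².
T = 2.91 s; g = 9.810 m/s².
L = 2.104 m
2.104 m × (1 ft / 0.3048 m) = 6.904 ft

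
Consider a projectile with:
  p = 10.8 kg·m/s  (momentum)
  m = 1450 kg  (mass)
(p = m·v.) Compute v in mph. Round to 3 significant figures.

Rearranging p = m·v for v: v = p/m.
p = 10.8 kg·m/s; m = 1450 kg.
v = 0.007448 m/s
0.007448 m/s × (1 mph / 0.4470 m/s) = 0.01666 mph

0.0167 mph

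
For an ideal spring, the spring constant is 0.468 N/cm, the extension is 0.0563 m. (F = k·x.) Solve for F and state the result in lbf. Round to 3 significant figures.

0.592 lbf

Directly: F = kx.
k = 0.468 N/cm = 46.80 N/m; x = 0.0563 m.
F = 2.635 N
2.635 N × (1 lbf / 4.448 N) = 0.5923 lbf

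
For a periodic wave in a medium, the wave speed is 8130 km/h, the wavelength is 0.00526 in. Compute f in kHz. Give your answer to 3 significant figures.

Rearranging: f = v/λ.
v = 8130 km/h = 2258 m/s; λ = 0.00526 in = 1.336×10^-4 m.
f = 1.690×10^7 Hz
1.690×10^7 Hz × (1 kHz / 1000 Hz) = 16903 kHz

16900 kHz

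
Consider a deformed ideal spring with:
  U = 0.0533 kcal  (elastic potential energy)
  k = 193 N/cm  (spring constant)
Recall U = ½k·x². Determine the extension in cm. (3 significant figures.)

Rearranging: x = √(2U/k).
U = 0.0533 kcal = 223.0 J; k = 193 N/cm = 19300 N/m.
x = 0.1520 m
0.1520 m × (1 cm / 0.01000 m) = 15.20 cm

15.2 cm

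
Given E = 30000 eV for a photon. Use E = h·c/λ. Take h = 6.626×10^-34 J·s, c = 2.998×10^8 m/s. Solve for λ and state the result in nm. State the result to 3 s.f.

0.0413 nm

Rearranging: λ = hc/E.
E = 30000 eV = 4.807×10^-15 J; h = 6.626×10^-34 J·s; c = 2.998×10^8 m/s.
λ = 4.133×10^-11 m
4.133×10^-11 m × (1 nm / 1.000×10^-9 m) = 0.04133 nm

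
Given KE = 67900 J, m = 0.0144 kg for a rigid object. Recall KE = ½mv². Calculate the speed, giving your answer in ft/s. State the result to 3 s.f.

10100 ft/s

Rearranging: v = √(2·KE/m).
KE = 67900 J; m = 0.0144 kg.
v = 3071 m/s
3071 m/s × (1 ft/s / 0.3048 m/s) = 10075 ft/s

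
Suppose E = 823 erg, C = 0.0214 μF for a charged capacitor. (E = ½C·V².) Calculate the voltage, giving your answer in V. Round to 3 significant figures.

Solving E = ½C·V² for V: V = √(2E/C).
E = 823 erg = 8.230×10^-5 J; C = 0.0214 μF = 2.140×10^-8 F.
V = 87.70 V  (the unit combination reduces to kg·m²/(A·s³) = V)

87.7 V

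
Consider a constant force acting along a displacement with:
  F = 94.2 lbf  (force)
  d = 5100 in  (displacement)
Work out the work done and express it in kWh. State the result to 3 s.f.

0.0151 kWh

Directly: W = F·d.
F = 94.2 lbf = 419.0 N; d = 5100 in = 129.5 m.
W = 54280 J  (the unit combination reduces to kg·m²/s² = J)
54280 J × (1 kWh / 3.600×10^6 J) = 0.01508 kWh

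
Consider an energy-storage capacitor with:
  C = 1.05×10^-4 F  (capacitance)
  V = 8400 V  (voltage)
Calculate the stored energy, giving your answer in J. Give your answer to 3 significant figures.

3700 J

Directly: E = ½CV².
C = 1.05×10^-4 F; V = 8400 V.
E = 3704 J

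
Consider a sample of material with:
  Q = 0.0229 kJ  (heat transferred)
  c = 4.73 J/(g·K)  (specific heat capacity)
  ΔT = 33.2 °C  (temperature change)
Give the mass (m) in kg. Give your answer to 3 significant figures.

Solving Q = m·c·ΔT for m: m = Q/(c·ΔT).
Q = 0.0229 kJ = 22.90 J; c = 4.73 J/(g·K) = 4730 J/(kg·K); ΔT = 33.2 °C = 33.20 K.
m = 1.458×10^-4 kg

1.46×10^-4 kg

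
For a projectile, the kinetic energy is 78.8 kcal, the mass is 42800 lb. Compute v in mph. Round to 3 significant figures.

13.0 mph

Solving KE = ½mv² for v: v = √(2·KE/m).
KE = 78.8 kcal = 3.297×10^5 J; m = 42800 lb = 19414 kg.
v = 5.828 m/s
5.828 m/s × (1 mph / 0.4470 m/s) = 13.04 mph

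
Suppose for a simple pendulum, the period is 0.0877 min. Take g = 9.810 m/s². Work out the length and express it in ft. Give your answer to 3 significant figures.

22.6 ft

Rearranging: L = g·(T/2π)².
T = 0.0877 min = 5.262 s; g = 9.810 m/s².
L = 6.880 m
6.880 m × (1 ft / 0.3048 m) = 22.57 ft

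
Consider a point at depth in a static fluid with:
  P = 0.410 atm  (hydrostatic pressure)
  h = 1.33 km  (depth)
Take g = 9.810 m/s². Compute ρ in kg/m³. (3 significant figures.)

3.18 kg/m³

Rearranging P = ρ·g·h for ρ: ρ = P/(g·h).
P = 0.410 atm = 41543 Pa; h = 1.33 km = 1330 m; g = 9.810 m/s².
ρ = 3.184 kg/m³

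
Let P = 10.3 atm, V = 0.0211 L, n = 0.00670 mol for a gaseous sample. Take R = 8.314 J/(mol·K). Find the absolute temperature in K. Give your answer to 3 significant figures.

Solving PV = nRT for T: T = PV/(nR).
P = 10.3 atm = 1.044×10^6 Pa; V = 0.0211 L = 2.110×10^-5 m³; n = 0.00670 mol; R = 8.314 J/(mol·K).
T = 395.3 K

395 K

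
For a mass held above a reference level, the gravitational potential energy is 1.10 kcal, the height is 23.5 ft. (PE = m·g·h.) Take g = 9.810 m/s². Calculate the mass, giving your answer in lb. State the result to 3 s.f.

144 lb

Rearranging: m = PE/(g·h).
PE = 1.10 kcal = 4602 J; h = 23.5 ft = 7.163 m; g = 9.810 m/s².
m = 65.50 kg
65.50 kg × (1 lb / 0.4536 kg) = 144.4 lb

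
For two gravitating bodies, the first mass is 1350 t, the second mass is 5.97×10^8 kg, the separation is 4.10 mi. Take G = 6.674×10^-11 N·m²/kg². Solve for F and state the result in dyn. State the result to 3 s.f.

124 dyn

From Newton's law of gravitation: F = Gm₁m₂/r².
m₁ = 1350 t = 1.350×10^6 kg; m₂ = 5.97×10^8 kg; r = 4.10 mi = 6598 m; G = 6.674×10^-11 N·m²/kg².
F = 0.001235 N
0.001235 N × (1 dyn / 1.000×10^-5 N) = 123.5 dyn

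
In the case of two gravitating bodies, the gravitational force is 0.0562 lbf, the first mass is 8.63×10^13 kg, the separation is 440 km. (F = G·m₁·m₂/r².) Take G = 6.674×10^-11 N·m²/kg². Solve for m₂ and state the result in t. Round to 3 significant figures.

8400 t

From Newton's law of gravitation: m₂ = F·r²/(G·m₁).
F = 0.0562 lbf = 0.2500 N; m₁ = 8.63×10^13 kg; r = 440 km = 4.400×10^5 m; G = 6.674×10^-11 N·m²/kg².
m₂ = 8.403×10^6 kg
8.403×10^6 kg × (1 t / 1000 kg) = 8403 t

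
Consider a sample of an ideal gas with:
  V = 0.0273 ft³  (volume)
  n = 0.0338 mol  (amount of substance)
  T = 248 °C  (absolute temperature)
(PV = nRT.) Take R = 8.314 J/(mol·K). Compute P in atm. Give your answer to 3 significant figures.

P is given directly by: P = nRT/V.
V = 0.0273 ft³ = 7.730×10^-4 m³; n = 0.0338 mol; T = 248 °C = 521.1 K; R = 8.314 J/(mol·K).
P = 1.894×10^5 Pa  (the unit combination reduces to kg/(m·s²) = Pa)
1.894×10^5 Pa × (1 atm / 1.013×10^5 Pa) = 1.870 atm

1.87 atm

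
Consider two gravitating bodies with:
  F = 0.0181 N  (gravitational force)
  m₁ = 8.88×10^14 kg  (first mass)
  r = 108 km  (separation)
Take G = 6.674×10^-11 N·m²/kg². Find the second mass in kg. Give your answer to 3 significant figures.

From Newton's law of gravitation: m₂ = F·r²/(G·m₁).
F = 0.0181 N; m₁ = 8.88×10^14 kg; r = 108 km = 1.080×10^5 m; G = 6.674×10^-11 N·m²/kg².
m₂ = 3562 kg

3560 kg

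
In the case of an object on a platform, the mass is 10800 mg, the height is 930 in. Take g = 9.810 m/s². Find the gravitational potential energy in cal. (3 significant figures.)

Directly: PE = mgh.
m = 10800 mg = 0.01080 kg; h = 930 in = 23.62 m; g = 9.810 m/s².
PE = 2.503 J
2.503 J × (1 cal / 4.184 J) = 0.5982 cal

0.598 cal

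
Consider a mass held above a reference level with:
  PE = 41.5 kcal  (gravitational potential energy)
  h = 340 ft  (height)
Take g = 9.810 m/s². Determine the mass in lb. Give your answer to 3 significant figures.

377 lb

Rearranging: m = PE/(g·h).
PE = 41.5 kcal = 1.736×10^5 J; h = 340 ft = 103.6 m; g = 9.810 m/s².
m = 170.8 kg
170.8 kg × (1 lb / 0.4536 kg) = 376.5 lb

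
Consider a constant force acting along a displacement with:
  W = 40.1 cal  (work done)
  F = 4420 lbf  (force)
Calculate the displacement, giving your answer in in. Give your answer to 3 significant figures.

0.336 in

Rearranging: d = W/F.
W = 40.1 cal = 167.8 J; F = 4420 lbf = 19661 N.
d = 0.008534 m
0.008534 m × (1 in / 0.02540 m) = 0.3360 in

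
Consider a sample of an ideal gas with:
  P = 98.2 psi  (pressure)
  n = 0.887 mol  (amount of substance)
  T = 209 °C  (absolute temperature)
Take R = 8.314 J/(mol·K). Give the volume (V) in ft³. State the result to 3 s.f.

Rearranging PV = nRT for V: V = nRT/P.
P = 98.2 psi = 6.771×10^5 Pa; n = 0.887 mol; T = 209 °C = 482.1 K; R = 8.314 J/(mol·K).
V = 0.005252 m³
0.005252 m³ × (1 ft³ / 0.02832 m³) = 0.1855 ft³

0.185 ft³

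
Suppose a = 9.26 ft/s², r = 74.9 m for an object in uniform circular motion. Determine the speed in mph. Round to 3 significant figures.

32.5 mph

Rearranging: v = √(a·r).
a = 9.26 ft/s² = 2.822 m/s²; r = 74.9 m.
v = 14.54 m/s
14.54 m/s × (1 mph / 0.4470 m/s) = 32.52 mph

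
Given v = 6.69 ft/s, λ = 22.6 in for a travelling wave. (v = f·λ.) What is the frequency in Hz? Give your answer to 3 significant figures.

Solving v = f·λ for f: f = v/λ.
v = 6.69 ft/s = 2.039 m/s; λ = 22.6 in = 0.5740 m.
f = 3.552 Hz

3.55 Hz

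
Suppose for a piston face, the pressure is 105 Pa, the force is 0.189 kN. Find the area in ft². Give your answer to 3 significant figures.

19.4 ft²

Rearranging: A = F/P.
P = 105 Pa; F = 0.189 kN = 189.0 N.
A = 1.800 m²
1.800 m² × (1 ft² / 0.09290 m²) = 19.38 ft²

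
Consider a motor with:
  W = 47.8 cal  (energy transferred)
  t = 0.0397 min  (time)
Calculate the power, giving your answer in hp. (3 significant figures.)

P is given directly by: P = W/t.
W = 47.8 cal = 200.0 J; t = 0.0397 min = 2.382 s.
P = 83.96 W  (the unit combination reduces to kg·m²/s³ = W)
83.96 W × (1 hp / 745.7 W) = 0.1126 hp

0.113 hp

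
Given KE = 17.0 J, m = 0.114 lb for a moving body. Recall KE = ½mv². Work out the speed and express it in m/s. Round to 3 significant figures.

25.6 m/s

Solving KE = ½mv² for v: v = √(2·KE/m).
KE = 17.0 J; m = 0.114 lb = 0.05171 kg.
v = 25.64 m/s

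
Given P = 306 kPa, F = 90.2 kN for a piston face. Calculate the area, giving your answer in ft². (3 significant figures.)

3.17 ft²

Rearranging P = F/A for A: A = F/P.
P = 306 kPa = 3.060×10^5 Pa; F = 90.2 kN = 90200 N.
A = 0.2948 m²
0.2948 m² × (1 ft² / 0.09290 m²) = 3.173 ft²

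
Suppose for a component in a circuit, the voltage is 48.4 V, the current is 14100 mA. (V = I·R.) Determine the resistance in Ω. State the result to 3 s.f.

3.43 Ω

Solving V = I·R for R: R = V/I.
V = 48.4 V; I = 14100 mA = 14.10 A.
R = 3.433 Ω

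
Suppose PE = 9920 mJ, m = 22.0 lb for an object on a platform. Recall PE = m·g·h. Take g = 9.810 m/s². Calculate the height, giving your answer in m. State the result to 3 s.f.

Solving PE = m·g·h for h: h = PE/(m·g).
PE = 9920 mJ = 9.920 J; m = 22.0 lb = 9.979 kg; g = 9.810 m/s².
h = 0.1013 m

0.101 m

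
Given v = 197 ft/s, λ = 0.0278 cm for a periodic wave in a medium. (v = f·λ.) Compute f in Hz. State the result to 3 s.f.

Rearranging v = f·λ for f: f = v/λ.
v = 197 ft/s = 60.05 m/s; λ = 0.0278 cm = 2.780×10^-4 m.
f = 2.160×10^5 Hz

2.16×10^5 Hz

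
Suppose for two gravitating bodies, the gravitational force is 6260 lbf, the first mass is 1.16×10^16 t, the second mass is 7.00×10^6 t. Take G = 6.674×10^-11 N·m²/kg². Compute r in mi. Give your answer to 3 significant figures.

Solving F = G·m₁·m₂/r² for r: r = √(G·m₁m₂/F).
F = 6260 lbf = 27846 N; m₁ = 1.16×10^16 t = 1.160×10^19 kg; m₂ = 7.00×10^6 t = 7.000×10^9 kg; G = 6.674×10^-11 N·m²/kg².
r = 1.395×10^7 m
1.395×10^7 m × (1 mi / 1609 m) = 8668 mi

8670 mi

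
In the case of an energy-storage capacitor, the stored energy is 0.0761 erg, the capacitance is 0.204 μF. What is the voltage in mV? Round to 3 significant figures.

Rearranging: V = √(2E/C).
E = 0.0761 erg = 7.610×10^-9 J; C = 0.204 μF = 2.040×10^-7 F.
V = 0.2731 V
0.2731 V × (1 mV / 0.001000 V) = 273.1 mV

273 mV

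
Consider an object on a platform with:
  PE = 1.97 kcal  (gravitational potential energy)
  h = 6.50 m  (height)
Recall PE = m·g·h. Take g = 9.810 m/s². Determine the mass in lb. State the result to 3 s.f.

Rearranging: m = PE/(g·h).
PE = 1.97 kcal = 8242 J; h = 6.50 m; g = 9.810 m/s².
m = 129.3 kg
129.3 kg × (1 lb / 0.4536 kg) = 285.0 lb

285 lb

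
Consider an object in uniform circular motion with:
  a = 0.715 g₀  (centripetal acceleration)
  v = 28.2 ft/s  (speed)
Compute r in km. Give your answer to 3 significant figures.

0.0105 km

Rearranging: r = v²/a.
a = 0.715 g₀ = 7.012 m/s²; v = 28.2 ft/s = 8.595 m/s.
r = 10.54 m
10.54 m × (1 km / 1000 m) = 0.01054 km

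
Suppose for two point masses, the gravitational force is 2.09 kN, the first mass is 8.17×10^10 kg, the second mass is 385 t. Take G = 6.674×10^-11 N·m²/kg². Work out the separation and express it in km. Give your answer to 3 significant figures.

Solving F = G·m₁·m₂/r² for r: r = √(G·m₁m₂/F).
F = 2.09 kN = 2090 N; m₁ = 8.17×10^10 kg; m₂ = 385 t = 3.850×10^5 kg; G = 6.674×10^-11 N·m²/kg².
r = 31.69 m
31.69 m × (1 km / 1000 m) = 0.03169 km

0.0317 km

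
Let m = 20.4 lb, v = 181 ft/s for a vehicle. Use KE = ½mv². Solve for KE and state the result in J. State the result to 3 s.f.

Directly: KE = ½mv².
m = 20.4 lb = 9.253 kg; v = 181 ft/s = 55.17 m/s.
KE = 14082 J  (the unit combination reduces to kg·m²/s² = J)

14100 J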